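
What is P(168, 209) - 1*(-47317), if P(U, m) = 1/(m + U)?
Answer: 17838510/377 ≈ 47317.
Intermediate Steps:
P(U, m) = 1/(U + m)
P(168, 209) - 1*(-47317) = 1/(168 + 209) - 1*(-47317) = 1/377 + 47317 = 17838510/377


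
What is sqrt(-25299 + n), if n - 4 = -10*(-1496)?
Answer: I*sqrt(10335) ≈ 101.66*I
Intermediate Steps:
n = 14964 (n = 4 - 10*(-1496) = 4 + 14960 = 14964)
sqrt(-25299 + n) = sqrt(-25299 + 14964) = sqrt(-10335) = I*sqrt(10335)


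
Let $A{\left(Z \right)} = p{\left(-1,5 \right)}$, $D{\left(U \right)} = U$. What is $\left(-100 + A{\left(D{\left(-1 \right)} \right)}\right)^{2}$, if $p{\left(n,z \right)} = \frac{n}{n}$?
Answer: $9801$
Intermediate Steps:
$p{\left(n,z \right)} = 1$
$A{\left(Z \right)} = 1$
$\left(-100 + A{\left(D{\left(-1 \right)} \right)}\right)^{2} = \left(-100 + 1\right)^{2} = \left(-99\right)^{2} = 9801$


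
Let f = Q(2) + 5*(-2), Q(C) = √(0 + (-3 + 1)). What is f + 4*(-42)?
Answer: -178 + I*√2 ≈ -178.0 + 1.4142*I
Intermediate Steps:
Q(C) = I*√2 (Q(C) = √(0 - 2) = √(-2) = I*√2)
f = -10 + I*√2 (f = I*√2 + 5*(-2) = I*√2 - 10 = -10 + I*√2 ≈ -10.0 + 1.4142*I)
f + 4*(-42) = (-10 + I*√2) + 4*(-42) = (-10 + I*√2) - 168 = -178 + I*√2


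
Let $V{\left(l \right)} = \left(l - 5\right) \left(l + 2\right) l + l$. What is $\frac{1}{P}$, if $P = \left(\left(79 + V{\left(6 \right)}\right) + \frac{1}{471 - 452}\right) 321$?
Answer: $\frac{19}{811488} \approx 2.3414 \cdot 10^{-5}$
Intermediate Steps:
$V{\left(l \right)} = l + l \left(-5 + l\right) \left(2 + l\right)$ ($V{\left(l \right)} = \left(-5 + l\right) \left(2 + l\right) l + l = l \left(-5 + l\right) \left(2 + l\right) + l = l + l \left(-5 + l\right) \left(2 + l\right)$)
$P = \frac{811488}{19}$ ($P = \left(\left(79 + 6 \left(-9 + 6^{2} - 18\right)\right) + \frac{1}{471 - 452}\right) 321 = \left(\left(79 + 6 \left(-9 + 36 - 18\right)\right) + \frac{1}{19}\right) 321 = \left(\left(79 + 6 \cdot 9\right) + \frac{1}{19}\right) 321 = \left(\left(79 + 54\right) + \frac{1}{19}\right) 321 = \left(133 + \frac{1}{19}\right) 321 = \frac{2528}{19} \cdot 321 = \frac{811488}{19} \approx 42710.0$)
$\frac{1}{P} = \frac{1}{\frac{811488}{19}} = \frac{19}{811488}$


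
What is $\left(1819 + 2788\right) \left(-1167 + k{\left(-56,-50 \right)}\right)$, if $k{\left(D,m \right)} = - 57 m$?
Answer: $7753581$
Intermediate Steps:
$\left(1819 + 2788\right) \left(-1167 + k{\left(-56,-50 \right)}\right) = \left(1819 + 2788\right) \left(-1167 - -2850\right) = 4607 \left(-1167 + 2850\right) = 4607 \cdot 1683 = 7753581$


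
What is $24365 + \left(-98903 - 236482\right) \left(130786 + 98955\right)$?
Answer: $-77051660920$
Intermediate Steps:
$24365 + \left(-98903 - 236482\right) \left(130786 + 98955\right) = 24365 - 77051685285 = -77051660920$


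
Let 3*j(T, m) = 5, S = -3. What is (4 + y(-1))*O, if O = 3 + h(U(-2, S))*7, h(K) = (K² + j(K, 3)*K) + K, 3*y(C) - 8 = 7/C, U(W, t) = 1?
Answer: 1118/9 ≈ 124.22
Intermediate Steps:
j(T, m) = 5/3 (j(T, m) = (⅓)*5 = 5/3)
y(C) = 8/3 + 7/(3*C) (y(C) = 8/3 + (7/C)/3 = 8/3 + 7/(3*C))
h(K) = K² + 8*K/3 (h(K) = (K² + 5*K/3) + K = K² + 8*K/3)
O = 86/3 (O = 3 + ((⅓)*1*(8 + 3*1))*7 = 3 + ((⅓)*1*(8 + 3))*7 = 3 + ((⅓)*1*11)*7 = 3 + (11/3)*7 = 3 + 77/3 = 86/3 ≈ 28.667)
(4 + y(-1))*O = (4 + (⅓)*(7 + 8*(-1))/(-1))*(86/3) = (4 + (⅓)*(-1)*(7 - 8))*(86/3) = (4 + (⅓)*(-1)*(-1))*(86/3) = (4 + ⅓)*(86/3) = (13/3)*(86/3) = 1118/9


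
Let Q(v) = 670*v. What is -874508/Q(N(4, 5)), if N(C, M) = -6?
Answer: 218627/1005 ≈ 217.54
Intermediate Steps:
-874508/Q(N(4, 5)) = -874508/(670*(-6)) = -874508/(-4020) = -874508*(-1/4020) = 218627/1005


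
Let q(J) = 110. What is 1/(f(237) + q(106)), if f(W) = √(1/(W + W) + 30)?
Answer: 52140/5721179 - √6740754/5721179 ≈ 0.0086597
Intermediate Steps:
f(W) = √(30 + 1/(2*W)) (f(W) = √(1/(2*W) + 30) = √(30 + 1/(2*W)))
1/(f(237) + q(106)) = 1/(√(120 + 2/237)/2 + 110) = 1/(√(28442/237)/2 + 110) = 1/((√6740754/237)/2 + 110) = 1/(√6740754/474 + 110) = 1/(110 + √6740754/474)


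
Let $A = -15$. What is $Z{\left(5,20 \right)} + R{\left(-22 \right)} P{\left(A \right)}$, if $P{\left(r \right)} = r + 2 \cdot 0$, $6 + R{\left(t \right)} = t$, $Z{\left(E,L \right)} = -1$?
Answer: $419$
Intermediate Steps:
$R{\left(t \right)} = -6 + t$
$P{\left(r \right)} = r$ ($P{\left(r \right)} = r + 0 = r$)
$Z{\left(5,20 \right)} + R{\left(-22 \right)} P{\left(A \right)} = -1 + \left(-6 - 22\right) \left(-15\right) = -1 - -420 = -1 + 420 = 419$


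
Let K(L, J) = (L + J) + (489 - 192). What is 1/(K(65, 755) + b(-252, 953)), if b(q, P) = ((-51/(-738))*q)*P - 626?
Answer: -41/660311 ≈ -6.2092e-5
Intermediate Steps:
b(q, P) = -626 + 17*P*q/246 (b(q, P) = ((-51*(-1/738))*q)*P - 626 = (17*q/246)*P - 626 = 17*P*q/246 - 626 = -626 + 17*P*q/246)
K(L, J) = 297 + J + L (K(L, J) = (J + L) + 297 = 297 + J + L)
1/(K(65, 755) + b(-252, 953)) = 1/((297 + 755 + 65) + (-626 + (17/246)*953*(-252))) = 1/(1117 + (-626 - 680442/41)) = 1/(1117 - 706108/41) = 1/(-660311/41) = -41/660311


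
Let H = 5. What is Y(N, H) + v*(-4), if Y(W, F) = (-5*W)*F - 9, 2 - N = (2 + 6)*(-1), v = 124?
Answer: -755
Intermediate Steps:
N = 10 (N = 2 - (2 + 6)*(-1) = 2 - 8*(-1) = 2 - 1*(-8) = 2 + 8 = 10)
Y(W, F) = -9 - 5*F*W (Y(W, F) = -5*F*W - 9 = -9 - 5*F*W)
Y(N, H) + v*(-4) = (-9 - 5*5*10) + 124*(-4) = (-9 - 250) - 496 = -259 - 496 = -755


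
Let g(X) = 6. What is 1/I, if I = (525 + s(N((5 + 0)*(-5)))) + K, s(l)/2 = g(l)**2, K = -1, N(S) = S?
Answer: 1/596 ≈ 0.0016779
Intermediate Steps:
s(l) = 72 (s(l) = 2*6**2 = 2*36 = 72)
I = 596 (I = (525 + 72) - 1 = 597 - 1 = 596)
1/I = 1/596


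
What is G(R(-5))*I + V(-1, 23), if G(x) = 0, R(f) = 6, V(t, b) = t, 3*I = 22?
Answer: -1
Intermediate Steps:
I = 22/3 (I = (1/3)*22 = 22/3 ≈ 7.3333)
G(R(-5))*I + V(-1, 23) = 0*(22/3) - 1 = 0 - 1 = -1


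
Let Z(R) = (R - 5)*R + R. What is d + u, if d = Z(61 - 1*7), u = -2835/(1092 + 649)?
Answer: 4697865/1741 ≈ 2698.4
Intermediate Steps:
u = -2835/1741 ≈ -1.6284
Z(R) = R + R*(-5 + R) (Z(R) = (-5 + R)*R + R = R*(-5 + R) + R = R + R*(-5 + R))
d = 2700 (d = (61 - 1*7)*(-4 + (61 - 1*7)) = (61 - 7)*(-4 + (61 - 7)) = 54*(-4 + 54) = 54*50 = 2700)
d + u = 2700 - 2835/1741 = 4697865/1741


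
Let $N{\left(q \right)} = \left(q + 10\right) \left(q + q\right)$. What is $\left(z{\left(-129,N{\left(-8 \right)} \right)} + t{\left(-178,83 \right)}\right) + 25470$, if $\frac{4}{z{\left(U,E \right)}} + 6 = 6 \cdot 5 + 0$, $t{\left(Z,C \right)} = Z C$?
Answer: $\frac{64177}{6} \approx 10696.0$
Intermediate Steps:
$N{\left(q \right)} = 2 q \left(10 + q\right)$ ($N{\left(q \right)} = \left(10 + q\right) 2 q = 2 q \left(10 + q\right)$)
$t{\left(Z,C \right)} = C Z$
$z{\left(U,E \right)} = \frac{1}{6}$ ($z{\left(U,E \right)} = \frac{4}{-6 + \left(6 \cdot 5 + 0\right)} = \frac{4}{-6 + \left(30 + 0\right)} = \frac{4}{-6 + 30} = \frac{4}{24} = 4 \cdot \frac{1}{24} = \frac{1}{6}$)
$\left(z{\left(-129,N{\left(-8 \right)} \right)} + t{\left(-178,83 \right)}\right) + 25470 = \left(\frac{1}{6} + 83 \left(-178\right)\right) + 25470 = \left(\frac{1}{6} - 14774\right) + 25470 = - \frac{88643}{6} + 25470 = \frac{64177}{6}$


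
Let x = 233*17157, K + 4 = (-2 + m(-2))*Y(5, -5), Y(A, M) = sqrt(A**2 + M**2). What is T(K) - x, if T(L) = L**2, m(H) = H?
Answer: -3996765 + 160*sqrt(2) ≈ -3.9965e+6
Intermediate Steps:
K = -4 - 20*sqrt(2) (K = -4 + (-2 - 2)*sqrt(5**2 + (-5)**2) = -4 - 4*sqrt(25 + 25) = -4 - 20*sqrt(2) ≈ -32.284)
x = 3997581
T(K) - x = (-4 - 20*sqrt(2))**2 - 1*3997581 = (-4 - 20*sqrt(2))**2 - 3997581 = -3997581 + (-4 - 20*sqrt(2))**2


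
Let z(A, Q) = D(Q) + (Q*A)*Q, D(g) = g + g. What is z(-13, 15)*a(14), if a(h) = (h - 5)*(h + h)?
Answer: -729540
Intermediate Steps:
D(g) = 2*g
a(h) = 2*h*(-5 + h) (a(h) = (-5 + h)*(2*h) = 2*h*(-5 + h))
z(A, Q) = 2*Q + A*Q**2 (z(A, Q) = 2*Q + (Q*A)*Q = 2*Q + (A*Q)*Q = 2*Q + A*Q**2)
z(-13, 15)*a(14) = (15*(2 - 13*15))*(2*14*(-5 + 14)) = (15*(2 - 195))*(2*14*9) = (15*(-193))*252 = -2895*252 = -729540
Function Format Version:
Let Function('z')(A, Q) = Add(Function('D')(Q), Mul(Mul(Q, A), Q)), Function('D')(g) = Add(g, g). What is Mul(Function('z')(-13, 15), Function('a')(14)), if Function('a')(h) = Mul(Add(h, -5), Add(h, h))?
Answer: -729540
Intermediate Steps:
Function('D')(g) = Mul(2, g)
Function('a')(h) = Mul(2, h, Add(-5, h)) (Function('a')(h) = Mul(Add(-5, h), Mul(2, h)) = Mul(2, h, Add(-5, h)))
Function('z')(A, Q) = Add(Mul(2, Q), Mul(A, Pow(Q, 2))) (Function('z')(A, Q) = Add(Mul(2, Q), Mul(Mul(Q, A), Q)) = Add(Mul(2, Q), Mul(Mul(A, Q), Q)) = Add(Mul(2, Q), Mul(A, Pow(Q, 2))))
Mul(Function('z')(-13, 15), Function('a')(14)) = Mul(Mul(15, Add(2, Mul(-13, 15))), Mul(2, 14, Add(-5, 14))) = Mul(Mul(15, Add(2, -195)), Mul(2, 14, 9)) = Mul(Mul(15, -193), 252) = Mul(-2895, 252) = -729540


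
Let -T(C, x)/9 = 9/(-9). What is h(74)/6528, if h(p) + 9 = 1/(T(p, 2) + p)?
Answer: -373/270912 ≈ -0.0013768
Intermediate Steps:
T(C, x) = 9 (T(C, x) = -81/(-9) = -81*(-1)/9 = -9*(-1) = 9)
h(p) = -9 + 1/(9 + p)
h(74)/6528 = ((-80 - 9*74)/(9 + 74))/6528 = ((-80 - 666)/83)*(1/6528) = ((1/83)*(-746))*(1/6528) = -746/83*1/6528 = -373/270912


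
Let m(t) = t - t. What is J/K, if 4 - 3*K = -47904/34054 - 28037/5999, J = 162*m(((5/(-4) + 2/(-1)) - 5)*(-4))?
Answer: 0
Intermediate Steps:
m(t) = 0
J = 0 (J = 162*0 = 0)
K = 1029653939/306434919 (K = 4/3 - (-47904/34054 - 28037/5999)/3 = 4/3 - (-47904*1/34054 - 28037*1/5999)/3 = 4/3 - (-23952/17027 - 28037/5999)/3 = 4/3 - ⅓*(-621074047/102144973) = 4/3 + 621074047/306434919 = 1029653939/306434919 ≈ 3.3601)
J/K = 0/(1029653939/306434919) = 0*(306434919/1029653939) = 0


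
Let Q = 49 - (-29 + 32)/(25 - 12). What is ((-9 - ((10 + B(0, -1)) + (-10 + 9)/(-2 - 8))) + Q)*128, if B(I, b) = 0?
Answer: 246848/65 ≈ 3797.7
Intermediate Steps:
Q = 634/13 (Q = 49 - 3/13 = 634/13 ≈ 48.769)
((-9 - ((10 + B(0, -1)) + (-10 + 9)/(-2 - 8))) + Q)*128 = ((-9 - ((10 + 0) + (-10 + 9)/(-2 - 8))) + 634/13)*128 = ((-9 - (10 - 1/(-10))) + 634/13)*128 = ((-9 - (10 - 1*(-1/10))) + 634/13)*128 = ((-9 - (10 + 1/10)) + 634/13)*128 = ((-9 - 1*101/10) + 634/13)*128 = ((-9 - 101/10) + 634/13)*128 = (-191/10 + 634/13)*128 = (3857/130)*128 = 246848/65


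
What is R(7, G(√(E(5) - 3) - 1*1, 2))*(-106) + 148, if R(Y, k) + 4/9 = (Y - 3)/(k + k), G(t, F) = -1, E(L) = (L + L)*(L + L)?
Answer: 3664/9 ≈ 407.11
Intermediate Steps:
E(L) = 4*L² (E(L) = (2*L)*(2*L) = 4*L²)
R(Y, k) = -4/9 + (-3 + Y)/(2*k) (R(Y, k) = -4/9 + (Y - 3)/(k + k) = -4/9 + (-3 + Y)/((2*k)) = -4/9 + (-3 + Y)*(1/(2*k)) = -4/9 + (-3 + Y)/(2*k))
R(7, G(√(E(5) - 3) - 1*1, 2))*(-106) + 148 = ((1/18)*(-27 - 8*(-1) + 9*7)/(-1))*(-106) + 148 = ((1/18)*(-1)*(-27 + 8 + 63))*(-106) + 148 = ((1/18)*(-1)*44)*(-106) + 148 = -22/9*(-106) + 148 = 2332/9 + 148 = 3664/9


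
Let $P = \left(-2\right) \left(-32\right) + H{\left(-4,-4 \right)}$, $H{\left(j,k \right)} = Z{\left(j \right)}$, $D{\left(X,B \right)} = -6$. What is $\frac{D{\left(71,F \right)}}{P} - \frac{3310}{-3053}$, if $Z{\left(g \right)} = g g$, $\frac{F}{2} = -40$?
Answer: $\frac{123241}{122120} \approx 1.0092$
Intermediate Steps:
$F = -80$ ($F = 2 \left(-40\right) = -80$)
$Z{\left(g \right)} = g^{2}$
$H{\left(j,k \right)} = j^{2}$
$P = 80$ ($P = \left(-2\right) \left(-32\right) + \left(-4\right)^{2} = 64 + 16 = 80$)
$\frac{D{\left(71,F \right)}}{P} - \frac{3310}{-3053} = - \frac{6}{80} - \frac{3310}{-3053} = \left(-6\right) \frac{1}{80} - - \frac{3310}{3053} = - \frac{3}{40} + \frac{3310}{3053} = \frac{123241}{122120}$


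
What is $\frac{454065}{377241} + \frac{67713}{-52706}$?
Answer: $- \frac{537389981}{6627621382} \approx -0.081083$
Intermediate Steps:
$\frac{454065}{377241} + \frac{67713}{-52706} = 454065 \cdot \frac{1}{377241} + 67713 \left(- \frac{1}{52706}\right) = \frac{151355}{125747} - \frac{67713}{52706} = - \frac{537389981}{6627621382}$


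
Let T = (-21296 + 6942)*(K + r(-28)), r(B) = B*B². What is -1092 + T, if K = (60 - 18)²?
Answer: 289777460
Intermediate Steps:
r(B) = B³
K = 1764 (K = 42² = 1764)
T = 289778552 (T = (-21296 + 6942)*(1764 + (-28)³) = -14354*(1764 - 21952) = -14354*(-20188) = 289778552)
-1092 + T = -1092 + 289778552 = 289777460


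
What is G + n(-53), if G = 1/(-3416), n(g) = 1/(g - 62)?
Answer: -3531/392840 ≈ -0.0089884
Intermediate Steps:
n(g) = 1/(-62 + g)
G = -1/3416 ≈ -0.00029274
G + n(-53) = -1/3416 + 1/(-62 - 53) = -1/3416 + 1/(-115) = -1/3416 - 1/115 = -3531/392840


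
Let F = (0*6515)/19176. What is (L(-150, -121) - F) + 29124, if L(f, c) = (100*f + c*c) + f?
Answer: 28615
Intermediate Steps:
L(f, c) = c² + 101*f (L(f, c) = (100*f + c²) + f = (c² + 100*f) + f = c² + 101*f)
F = 0 (F = 0*(1/19176) = 0)
(L(-150, -121) - F) + 29124 = (((-121)² + 101*(-150)) - 1*0) + 29124 = ((14641 - 15150) + 0) + 29124 = (-509 + 0) + 29124 = -509 + 29124 = 28615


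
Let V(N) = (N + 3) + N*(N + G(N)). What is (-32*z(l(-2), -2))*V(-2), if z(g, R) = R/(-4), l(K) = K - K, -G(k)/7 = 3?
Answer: -752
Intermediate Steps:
G(k) = -21 (G(k) = -7*3 = -21)
l(K) = 0
z(g, R) = -R/4 (z(g, R) = R*(-1/4) = -R/4)
V(N) = 3 + N + N*(-21 + N) (V(N) = (N + 3) + N*(N - 21) = (3 + N) + N*(-21 + N) = 3 + N + N*(-21 + N))
(-32*z(l(-2), -2))*V(-2) = (-(-8)*(-2))*(3 + (-2)**2 - 20*(-2)) = (-32*1/2)*(3 + 4 + 40) = -16*47 = -752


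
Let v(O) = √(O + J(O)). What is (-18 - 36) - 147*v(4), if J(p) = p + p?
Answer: -54 - 294*√3 ≈ -563.22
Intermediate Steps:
J(p) = 2*p
v(O) = √3*√O (v(O) = √(O + 2*O) = √(3*O) = √3*√O)
(-18 - 36) - 147*v(4) = (-18 - 36) - 147*√3*√4 = -54 - 147*√3*2 = -54 - 294*√3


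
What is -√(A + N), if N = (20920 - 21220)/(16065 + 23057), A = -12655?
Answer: -I*√4842220018405/19561 ≈ -112.49*I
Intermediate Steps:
N = -150/19561 (N = -300/39122 = -300*1/39122 = -150/19561 ≈ -0.0076683)
-√(A + N) = -√(-12655 - 150/19561) = -√(-247544605/19561) = -I*√4842220018405/19561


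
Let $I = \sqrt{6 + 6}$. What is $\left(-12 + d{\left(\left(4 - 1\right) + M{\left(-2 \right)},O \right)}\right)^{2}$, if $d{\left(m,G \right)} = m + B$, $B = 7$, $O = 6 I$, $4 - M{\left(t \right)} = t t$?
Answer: $4$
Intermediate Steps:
$M{\left(t \right)} = 4 - t^{2}$ ($M{\left(t \right)} = 4 - t t = 4 - t^{2}$)
$I = 2 \sqrt{3}$ ($I = \sqrt{12} = 2 \sqrt{3} \approx 3.4641$)
$O = 12 \sqrt{3}$ ($O = 6 \cdot 2 \sqrt{3} = 12 \sqrt{3} \approx 20.785$)
$d{\left(m,G \right)} = 7 + m$ ($d{\left(m,G \right)} = m + 7 = 7 + m$)
$\left(-12 + d{\left(\left(4 - 1\right) + M{\left(-2 \right)},O \right)}\right)^{2} = \left(-12 + \left(7 + \left(\left(4 - 1\right) + \left(4 - \left(-2\right)^{2}\right)\right)\right)\right)^{2} = \left(-12 + \left(7 + \left(3 + \left(4 - 4\right)\right)\right)\right)^{2} = \left(-12 + \left(7 + \left(3 + 0\right)\right)\right)^{2} = \left(-12 + \left(7 + 3\right)\right)^{2} = \left(-12 + 10\right)^{2} = \left(-2\right)^{2} = 4$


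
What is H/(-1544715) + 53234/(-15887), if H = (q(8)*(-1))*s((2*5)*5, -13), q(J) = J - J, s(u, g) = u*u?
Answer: -53234/15887 ≈ -3.3508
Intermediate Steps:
s(u, g) = u²
q(J) = 0
H = 0 (H = (0*(-1))*((2*5)*5)² = 0*(10*5)² = 0*50² = 0*2500 = 0)
H/(-1544715) + 53234/(-15887) = 0/(-1544715) + 53234/(-15887) = 0*(-1/1544715) + 53234*(-1/15887) = 0 - 53234/15887 = -53234/15887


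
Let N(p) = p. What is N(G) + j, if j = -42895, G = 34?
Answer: -42861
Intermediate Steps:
N(G) + j = 34 - 42895 = -42861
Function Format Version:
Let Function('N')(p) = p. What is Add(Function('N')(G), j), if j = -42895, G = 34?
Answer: -42861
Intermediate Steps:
Add(Function('N')(G), j) = Add(34, -42895) = -42861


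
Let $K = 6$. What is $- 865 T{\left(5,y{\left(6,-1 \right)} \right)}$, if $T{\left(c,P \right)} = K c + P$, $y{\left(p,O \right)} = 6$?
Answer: $-31140$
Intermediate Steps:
$T{\left(c,P \right)} = P + 6 c$ ($T{\left(c,P \right)} = 6 c + P = P + 6 c$)
$- 865 T{\left(5,y{\left(6,-1 \right)} \right)} = - 865 \left(6 + 6 \cdot 5\right) = - 865 \left(6 + 30\right) = \left(-865\right) 36 = -31140$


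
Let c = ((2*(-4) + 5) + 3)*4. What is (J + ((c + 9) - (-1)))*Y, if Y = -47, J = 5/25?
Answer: -2397/5 ≈ -479.40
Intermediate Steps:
J = ⅕ (J = 5*(1/25) = ⅕ ≈ 0.20000)
c = 0 (c = ((-8 + 5) + 3)*4 = (-3 + 3)*4 = 0*4 = 0)
(J + ((c + 9) - (-1)))*Y = (⅕ + ((0 + 9) - (-1)))*(-47) = (⅕ + (9 - 1*(-1)))*(-47) = (⅕ + (9 + 1))*(-47) = (⅕ + 10)*(-47) = (51/5)*(-47) = -2397/5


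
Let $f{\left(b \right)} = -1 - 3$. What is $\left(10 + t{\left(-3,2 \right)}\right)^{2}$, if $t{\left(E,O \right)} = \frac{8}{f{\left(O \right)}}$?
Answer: $64$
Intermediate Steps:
$f{\left(b \right)} = -4$ ($f{\left(b \right)} = -1 - 3 = -4$)
$t{\left(E,O \right)} = -2$ ($t{\left(E,O \right)} = \frac{8}{-4} = 8 \left(- \frac{1}{4}\right) = -2$)
$\left(10 + t{\left(-3,2 \right)}\right)^{2} = \left(10 - 2\right)^{2} = 8^{2} = 64$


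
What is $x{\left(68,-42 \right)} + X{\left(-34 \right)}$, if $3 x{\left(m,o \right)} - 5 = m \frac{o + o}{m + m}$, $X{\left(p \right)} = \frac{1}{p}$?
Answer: $- \frac{1261}{102} \approx -12.363$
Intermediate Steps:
$x{\left(m,o \right)} = \frac{5}{3} + \frac{o}{3}$ ($x{\left(m,o \right)} = \frac{5}{3} + \frac{m \frac{o + o}{m + m}}{3} = \frac{5}{3} + \frac{m \frac{2 o}{2 m}}{3} = \frac{5}{3} + \frac{m 2 o \frac{1}{2 m}}{3} = \frac{5}{3} + \frac{m \frac{o}{m}}{3} = \frac{5}{3} + \frac{o}{3}$)
$x{\left(68,-42 \right)} + X{\left(-34 \right)} = \left(\frac{5}{3} + \frac{1}{3} \left(-42\right)\right) + \frac{1}{-34} = \left(\frac{5}{3} - 14\right) - \frac{1}{34} = - \frac{37}{3} - \frac{1}{34} = - \frac{1261}{102}$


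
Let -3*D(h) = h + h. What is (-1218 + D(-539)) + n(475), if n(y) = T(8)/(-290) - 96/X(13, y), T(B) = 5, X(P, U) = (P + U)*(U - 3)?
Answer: -268865225/313113 ≈ -858.68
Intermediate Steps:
X(P, U) = (-3 + U)*(P + U) (X(P, U) = (P + U)*(-3 + U) = (-3 + U)*(P + U))
D(h) = -2*h/3 (D(h) = -(h + h)/3 = -2*h/3)
n(y) = -1/58 - 96/(-39 + y² + 10*y) (n(y) = 5/(-290) - 96/(y² - 3*13 - 3*y + 13*y) = 5*(-1/290) - 96/(y² - 39 - 3*y + 13*y) = -1/58 - 96/(-39 + y² + 10*y))
(-1218 + D(-539)) + n(475) = (-1218 - ⅔*(-539)) + (-5529 - 1*475² - 10*475)/(58*(-39 + 475² + 10*475)) = (-1218 + 1078/3) + (-5529 - 1*225625 - 4750)/(58*(-39 + 225625 + 4750)) = -2576/3 + (1/58)*(-5529 - 225625 - 4750)/230336 = -2576/3 + (1/58)*(1/230336)*(-235904) = -2576/3 - 1843/104371 = -268865225/313113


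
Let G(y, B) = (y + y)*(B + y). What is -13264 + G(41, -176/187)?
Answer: -169646/17 ≈ -9979.2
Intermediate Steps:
G(y, B) = 2*y*(B + y) (G(y, B) = (2*y)*(B + y) = 2*y*(B + y))
-13264 + G(41, -176/187) = -13264 + 2*41*(-176/187 + 41) = -13264 + 2*41*(-176*1/187 + 41) = -13264 + 2*41*(-16/17 + 41) = -13264 + 2*41*(681/17) = -13264 + 55842/17 = -169646/17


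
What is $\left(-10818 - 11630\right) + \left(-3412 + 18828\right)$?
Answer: $-7032$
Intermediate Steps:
$\left(-10818 - 11630\right) + \left(-3412 + 18828\right) = \left(-10818 - 11630\right) + 15416 = -22448 + 15416 = -7032$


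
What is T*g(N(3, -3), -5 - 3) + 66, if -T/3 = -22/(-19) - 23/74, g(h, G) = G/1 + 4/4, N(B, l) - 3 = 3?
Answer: 117807/1406 ≈ 83.789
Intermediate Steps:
N(B, l) = 6 (N(B, l) = 3 + 3 = 6)
g(h, G) = 1 + G (g(h, G) = G*1 + 4*(¼) = G + 1 = 1 + G)
T = -3573/1406 (T = -3*(-22/(-19) - 23/74) = -3*(-22*(-1/19) - 23*1/74) = -3*(22/19 - 23/74) = -3*1191/1406 = -3573/1406 ≈ -2.5413)
T*g(N(3, -3), -5 - 3) + 66 = -3573*(1 + (-5 - 3))/1406 + 66 = -3573*(1 - 8)/1406 + 66 = -3573/1406*(-7) + 66 = 25011/1406 + 66 = 117807/1406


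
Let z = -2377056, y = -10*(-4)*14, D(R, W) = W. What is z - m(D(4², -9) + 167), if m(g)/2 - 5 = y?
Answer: -2378186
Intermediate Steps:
y = 560 (y = 40*14 = 560)
m(g) = 1130 (m(g) = 10 + 2*560 = 10 + 1120 = 1130)
z - m(D(4², -9) + 167) = -2377056 - 1*1130 = -2377056 - 1130 = -2378186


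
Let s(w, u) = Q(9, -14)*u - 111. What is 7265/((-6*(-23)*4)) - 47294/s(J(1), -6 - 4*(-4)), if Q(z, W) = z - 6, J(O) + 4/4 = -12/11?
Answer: 8898251/14904 ≈ 597.04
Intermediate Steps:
J(O) = -23/11 (J(O) = -1 - 12/11 = -23/11)
Q(z, W) = -6 + z
s(w, u) = -111 + 3*u (s(w, u) = (-6 + 9)*u - 111 = 3*u - 111 = -111 + 3*u)
7265/((-6*(-23)*4)) - 47294/s(J(1), -6 - 4*(-4)) = 7265/((-6*(-23)*4)) - 47294/(-111 + 3*(-6 - 4*(-4))) = 7265/((138*4)) - 47294/(-111 + 3*(-6 + 16)) = 7265/552 - 47294/(-111 + 3*10) = 7265*(1/552) - 47294/(-111 + 30) = 7265/552 - 47294/(-81) = 7265/552 - 47294*(-1/81) = 7265/552 + 47294/81 = 8898251/14904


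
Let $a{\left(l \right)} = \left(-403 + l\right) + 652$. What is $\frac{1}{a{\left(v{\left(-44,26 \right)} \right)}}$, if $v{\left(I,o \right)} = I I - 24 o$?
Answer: $\frac{1}{1561} \approx 0.00064061$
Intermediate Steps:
$v{\left(I,o \right)} = I^{2} - 24 o$
$a{\left(l \right)} = 249 + l$
$\frac{1}{a{\left(v{\left(-44,26 \right)} \right)}} = \frac{1}{249 + \left(\left(-44\right)^{2} - 624\right)} = \frac{1}{249 + \left(1936 - 624\right)} = \frac{1}{249 + 1312} = \frac{1}{1561}$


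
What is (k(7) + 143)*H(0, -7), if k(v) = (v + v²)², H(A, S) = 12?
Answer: 39348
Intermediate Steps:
(k(7) + 143)*H(0, -7) = (7²*(1 + 7)² + 143)*12 = (49*8² + 143)*12 = (49*64 + 143)*12 = (3136 + 143)*12 = 3279*12 = 39348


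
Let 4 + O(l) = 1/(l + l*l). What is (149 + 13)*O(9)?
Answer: -3231/5 ≈ -646.20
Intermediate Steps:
O(l) = -4 + 1/(l + l²) (O(l) = -4 + 1/(l + l*l) = -4 + 1/(l + l²))
(149 + 13)*O(9) = (149 + 13)*((1 - 4*9 - 4*9²)/(9*(1 + 9))) = 162*((⅑)*(1 - 36 - 4*81)/10) = 162*((⅑)*(⅒)*(1 - 36 - 324)) = 162*((⅑)*(⅒)*(-359)) = 162*(-359/90) = -3231/5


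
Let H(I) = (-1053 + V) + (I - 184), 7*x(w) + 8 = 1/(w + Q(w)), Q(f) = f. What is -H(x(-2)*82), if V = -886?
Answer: 31075/14 ≈ 2219.6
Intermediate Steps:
x(w) = -8/7 + 1/(14*w) (x(w) = -8/7 + 1/(7*(w + w)) = -8/7 + 1/(7*((2*w))) = -8/7 + (1/(2*w))/7 = -8/7 + 1/(14*w))
H(I) = -2123 + I (H(I) = (-1053 - 886) + (I - 184) = -1939 + (-184 + I) = -2123 + I)
-H(x(-2)*82) = -(-2123 + ((1/14)*(1 - 16*(-2))/(-2))*82) = -(-2123 + ((1/14)*(-½)*(1 + 32))*82) = -(-2123 + ((1/14)*(-½)*33)*82) = -(-2123 - 33/28*82) = -(-2123 - 1353/14) = -1*(-31075/14) = 31075/14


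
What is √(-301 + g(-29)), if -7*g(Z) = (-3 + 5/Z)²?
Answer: I*√12463157/203 ≈ 17.391*I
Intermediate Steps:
g(Z) = -(-3 + 5/Z)²/7
√(-301 + g(-29)) = √(-301 - ⅐*(-5 + 3*(-29))²/(-29)²) = √(-301 - ⅐*1/841*(-5 - 87)²) = √(-301 - ⅐*1/841*(-92)²) = √(-301 - ⅐*1/841*8464) = √(-301 - 8464/5887) = √(-1780451/5887) = I*√12463157/203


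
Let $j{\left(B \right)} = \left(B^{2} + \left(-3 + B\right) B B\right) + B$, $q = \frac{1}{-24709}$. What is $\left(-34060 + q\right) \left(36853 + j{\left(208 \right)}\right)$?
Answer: $- \frac{7531750360309745}{24709} \approx -3.0482 \cdot 10^{11}$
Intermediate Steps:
$q = - \frac{1}{24709} \approx -4.0471 \cdot 10^{-5}$
$j{\left(B \right)} = B + B^{2} + B^{2} \left(-3 + B\right)$ ($j{\left(B \right)} = \left(B^{2} + B \left(-3 + B\right) B\right) + B = \left(B^{2} + B^{2} \left(-3 + B\right)\right) + B = B + B^{2} + B^{2} \left(-3 + B\right)$)
$\left(-34060 + q\right) \left(36853 + j{\left(208 \right)}\right) = \left(-34060 - \frac{1}{24709}\right) \left(36853 + 208 \left(1 + 208^{2} - 416\right)\right) = - \frac{841588541 \left(36853 + 208 \left(1 + 43264 - 416\right)\right)}{24709} = - \frac{841588541 \left(36853 + 208 \cdot 42849\right)}{24709} = - \frac{841588541 \left(36853 + 8912592\right)}{24709} = \left(- \frac{841588541}{24709}\right) 8949445 = - \frac{7531750360309745}{24709}$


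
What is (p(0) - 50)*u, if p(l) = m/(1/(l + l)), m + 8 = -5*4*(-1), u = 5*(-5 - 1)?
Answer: 1500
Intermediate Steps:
u = -30 (u = 5*(-6) = -30)
m = 12 (m = -8 - 5*4*(-1) = -8 - 20*(-1) = -8 + 20 = 12)
p(l) = 24*l (p(l) = 12/(1/(l + l)) = 12/(1/(2*l)) = 12/((1/(2*l))) = 12*(2*l) = 24*l)
(p(0) - 50)*u = (24*0 - 50)*(-30) = (0 - 50)*(-30) = -50*(-30) = 1500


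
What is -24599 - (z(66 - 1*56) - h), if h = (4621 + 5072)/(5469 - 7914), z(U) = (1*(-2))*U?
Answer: -20035116/815 ≈ -24583.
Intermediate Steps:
z(U) = -2*U
h = -3231/815 (h = 9693/(-2445) = 9693*(-1/2445) = -3231/815 ≈ -3.9644)
-24599 - (z(66 - 1*56) - h) = -24599 - (-2*(66 - 1*56) - 1*(-3231/815)) = -24599 - (-2*(66 - 56) + 3231/815) = -24599 - (-2*10 + 3231/815) = -24599 - (-20 + 3231/815) = -24599 - 1*(-13069/815) = -24599 + 13069/815 = -20035116/815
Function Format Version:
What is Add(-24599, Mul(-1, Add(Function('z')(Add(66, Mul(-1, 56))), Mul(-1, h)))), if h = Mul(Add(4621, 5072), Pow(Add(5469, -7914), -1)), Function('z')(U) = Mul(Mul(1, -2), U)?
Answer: Rational(-20035116, 815) ≈ -24583.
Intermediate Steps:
Function('z')(U) = Mul(-2, U)
h = Rational(-3231, 815) (h = Mul(9693, Pow(-2445, -1)) = Mul(9693, Rational(-1, 2445)) = Rational(-3231, 815) ≈ -3.9644)
Add(-24599, Mul(-1, Add(Function('z')(Add(66, Mul(-1, 56))), Mul(-1, h)))) = Add(-24599, Mul(-1, Add(Mul(-2, Add(66, Mul(-1, 56))), Mul(-1, Rational(-3231, 815))))) = Add(-24599, Mul(-1, Add(Mul(-2, Add(66, -56)), Rational(3231, 815)))) = Add(-24599, Mul(-1, Add(Mul(-2, 10), Rational(3231, 815)))) = Add(-24599, Mul(-1, Add(-20, Rational(3231, 815)))) = Add(-24599, Mul(-1, Rational(-13069, 815))) = Add(-24599, Rational(13069, 815)) = Rational(-20035116, 815)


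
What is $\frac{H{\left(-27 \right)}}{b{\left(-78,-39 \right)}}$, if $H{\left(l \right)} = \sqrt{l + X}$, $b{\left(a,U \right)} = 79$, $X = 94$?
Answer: $\frac{\sqrt{67}}{79} \approx 0.10361$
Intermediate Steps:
$H{\left(l \right)} = \sqrt{94 + l}$ ($H{\left(l \right)} = \sqrt{l + 94} = \sqrt{94 + l}$)
$\frac{H{\left(-27 \right)}}{b{\left(-78,-39 \right)}} = \frac{\sqrt{94 - 27}}{79} = \sqrt{67} \cdot \frac{1}{79} = \frac{\sqrt{67}}{79}$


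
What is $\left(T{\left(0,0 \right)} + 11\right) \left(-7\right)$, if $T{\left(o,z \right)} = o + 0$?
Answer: $-77$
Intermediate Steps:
$T{\left(o,z \right)} = o$
$\left(T{\left(0,0 \right)} + 11\right) \left(-7\right) = \left(0 + 11\right) \left(-7\right) = 11 \left(-7\right) = -77$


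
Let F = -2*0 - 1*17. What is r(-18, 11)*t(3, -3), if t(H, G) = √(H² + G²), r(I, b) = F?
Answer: -51*√2 ≈ -72.125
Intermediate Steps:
F = -17 (F = 0 - 17 = -17)
r(I, b) = -17
t(H, G) = √(G² + H²)
r(-18, 11)*t(3, -3) = -17*√((-3)² + 3²) = -17*√(9 + 9) = -51*√2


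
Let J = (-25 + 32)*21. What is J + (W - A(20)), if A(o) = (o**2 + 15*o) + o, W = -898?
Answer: -1471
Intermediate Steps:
A(o) = o**2 + 16*o
J = 147 (J = 7*21 = 147)
J + (W - A(20)) = 147 + (-898 - 20*(16 + 20)) = 147 + (-898 - 20*36) = 147 + (-898 - 1*720) = 147 + (-898 - 720) = 147 - 1618 = -1471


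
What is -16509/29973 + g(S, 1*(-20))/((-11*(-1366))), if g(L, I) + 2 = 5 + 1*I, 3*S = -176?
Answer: -82857925/150124766 ≈ -0.55193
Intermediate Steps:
S = -176/3 (S = (⅓)*(-176) = -176/3 ≈ -58.667)
g(L, I) = 3 + I (g(L, I) = -2 + (5 + 1*I) = -2 + (5 + I) = 3 + I)
-16509/29973 + g(S, 1*(-20))/((-11*(-1366))) = -16509/29973 + (3 + 1*(-20))/((-11*(-1366))) = -16509*1/29973 + (3 - 20)/15026 = -5503/9991 - 17*1/15026 = -5503/9991 - 17/15026 = -82857925/150124766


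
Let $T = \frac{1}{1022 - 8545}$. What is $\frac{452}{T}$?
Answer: $-3400396$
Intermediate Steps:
$T = - \frac{1}{7523}$ ($T = \frac{1}{-7523} = - \frac{1}{7523} \approx -0.00013293$)
$\frac{452}{T} = \frac{452}{- \frac{1}{7523}} = 452 \left(-7523\right) = -3400396$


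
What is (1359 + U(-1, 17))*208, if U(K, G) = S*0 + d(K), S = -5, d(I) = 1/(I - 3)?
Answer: 282620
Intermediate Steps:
d(I) = 1/(-3 + I)
U(K, G) = 1/(-3 + K) (U(K, G) = -5*0 + 1/(-3 + K) = 0 + 1/(-3 + K) = 1/(-3 + K))
(1359 + U(-1, 17))*208 = (1359 + 1/(-3 - 1))*208 = (1359 + 1/(-4))*208 = (1359 - ¼)*208 = (5435/4)*208 = 282620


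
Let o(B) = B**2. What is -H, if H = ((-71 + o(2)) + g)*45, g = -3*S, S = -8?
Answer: 1935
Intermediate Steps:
g = 24 (g = -3*(-8) = 24)
H = -1935 (H = ((-71 + 2**2) + 24)*45 = ((-71 + 4) + 24)*45 = (-67 + 24)*45 = -43*45 = -1935)
-H = -1*(-1935) = 1935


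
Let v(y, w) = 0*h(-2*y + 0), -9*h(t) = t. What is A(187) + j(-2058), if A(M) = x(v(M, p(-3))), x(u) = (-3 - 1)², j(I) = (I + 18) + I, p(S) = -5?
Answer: -4082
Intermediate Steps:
j(I) = 18 + 2*I (j(I) = (18 + I) + I = 18 + 2*I)
h(t) = -t/9
v(y, w) = 0 (v(y, w) = 0*(-(-2*y + 0)/9) = 0*(-(-2)*y/9) = 0*(2*y/9) = 0)
x(u) = 16 (x(u) = (-4)² = 16)
A(M) = 16
A(187) + j(-2058) = 16 + (18 + 2*(-2058)) = 16 + (18 - 4116) = 16 - 4098 = -4082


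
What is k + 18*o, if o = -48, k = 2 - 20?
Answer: -882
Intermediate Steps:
k = -18
k + 18*o = -18 + 18*(-48) = -18 - 864 = -882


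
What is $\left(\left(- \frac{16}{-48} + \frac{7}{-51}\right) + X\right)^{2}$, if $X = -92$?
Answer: $\frac{21921124}{2601} \approx 8428.0$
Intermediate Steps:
$\left(\left(- \frac{16}{-48} + \frac{7}{-51}\right) + X\right)^{2} = \left(\left(- \frac{16}{-48} + \frac{7}{-51}\right) - 92\right)^{2} = \left(\left(\left(-16\right) \left(- \frac{1}{48}\right) + 7 \left(- \frac{1}{51}\right)\right) - 92\right)^{2} = \left(\left(\frac{1}{3} - \frac{7}{51}\right) - 92\right)^{2} = \left(\frac{10}{51} - 92\right)^{2} = \left(- \frac{4682}{51}\right)^{2} = \frac{21921124}{2601}$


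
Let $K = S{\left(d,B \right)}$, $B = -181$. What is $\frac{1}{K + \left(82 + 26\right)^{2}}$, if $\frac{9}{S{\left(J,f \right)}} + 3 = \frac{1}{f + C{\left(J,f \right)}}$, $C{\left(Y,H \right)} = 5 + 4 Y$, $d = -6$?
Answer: $\frac{601}{7008264} \approx 8.5756 \cdot 10^{-5}$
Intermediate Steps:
$S{\left(J,f \right)} = \frac{9}{-3 + \frac{1}{5 + f + 4 J}}$ ($S{\left(J,f \right)} = \frac{9}{-3 + \frac{1}{f + \left(5 + 4 J\right)}} = \frac{9}{-3 + \frac{1}{5 + f + 4 J}}$)
$K = - \frac{1800}{601}$ ($K = \frac{9 \left(-5 - -181 - -24\right)}{14 + 3 \left(-181\right) + 12 \left(-6\right)} = \frac{9 \left(-5 + 181 + 24\right)}{14 - 543 - 72} = 9 \frac{1}{-601} \cdot 200 = 9 \left(- \frac{1}{601}\right) 200 = - \frac{1800}{601} \approx -2.995$)
$\frac{1}{K + \left(82 + 26\right)^{2}} = \frac{1}{- \frac{1800}{601} + \left(82 + 26\right)^{2}} = \frac{1}{- \frac{1800}{601} + 108^{2}} = \frac{1}{- \frac{1800}{601} + 11664} = \frac{1}{\frac{7008264}{601}} = \frac{601}{7008264}$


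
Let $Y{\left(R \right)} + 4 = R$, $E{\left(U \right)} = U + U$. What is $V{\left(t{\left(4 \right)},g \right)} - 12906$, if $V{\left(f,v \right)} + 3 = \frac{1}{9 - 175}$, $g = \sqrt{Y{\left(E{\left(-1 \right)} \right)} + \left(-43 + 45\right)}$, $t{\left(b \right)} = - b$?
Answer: $- \frac{2142895}{166} \approx -12909.0$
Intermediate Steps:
$E{\left(U \right)} = 2 U$
$Y{\left(R \right)} = -4 + R$
$g = 2 i$ ($g = \sqrt{\left(-4 + 2 \left(-1\right)\right) + \left(-43 + 45\right)} = \sqrt{\left(-4 - 2\right) + 2} = \sqrt{-6 + 2} = \sqrt{-4} = 2 i \approx 2.0 i$)
$V{\left(f,v \right)} = - \frac{499}{166}$ ($V{\left(f,v \right)} = -3 + \frac{1}{9 - 175} = -3 + \frac{1}{-166} = -3 - \frac{1}{166} = - \frac{499}{166}$)
$V{\left(t{\left(4 \right)},g \right)} - 12906 = - \frac{499}{166} - 12906 = - \frac{2142895}{166}$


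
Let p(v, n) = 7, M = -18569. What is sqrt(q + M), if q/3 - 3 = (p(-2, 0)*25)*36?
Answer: 2*sqrt(85) ≈ 18.439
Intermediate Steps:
q = 18909 (q = 9 + 3*((7*25)*36) = 9 + 3*(175*36) = 9 + 3*6300 = 9 + 18900 = 18909)
sqrt(q + M) = sqrt(18909 - 18569) = sqrt(340) = 2*sqrt(85)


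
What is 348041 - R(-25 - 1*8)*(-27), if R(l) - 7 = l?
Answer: 347339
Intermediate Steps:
R(l) = 7 + l
348041 - R(-25 - 1*8)*(-27) = 348041 - (7 + (-25 - 1*8))*(-27) = 348041 - (7 + (-25 - 8))*(-27) = 348041 - (7 - 33)*(-27) = 348041 - (-26)*(-27) = 348041 - 1*702 = 348041 - 702 = 347339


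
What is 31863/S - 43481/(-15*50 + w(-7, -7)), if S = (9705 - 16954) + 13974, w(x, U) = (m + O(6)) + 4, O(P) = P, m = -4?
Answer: 316115797/5003400 ≈ 63.180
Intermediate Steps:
w(x, U) = 6 (w(x, U) = (-4 + 6) + 4 = 2 + 4 = 6)
S = 6725 (S = -7249 + 13974 = 6725)
31863/S - 43481/(-15*50 + w(-7, -7)) = 31863/6725 - 43481/(-15*50 + 6) = 31863*(1/6725) - 43481/(-750 + 6) = 31863/6725 - 43481/(-744) = 31863/6725 - 43481*(-1/744) = 31863/6725 + 43481/744 = 316115797/5003400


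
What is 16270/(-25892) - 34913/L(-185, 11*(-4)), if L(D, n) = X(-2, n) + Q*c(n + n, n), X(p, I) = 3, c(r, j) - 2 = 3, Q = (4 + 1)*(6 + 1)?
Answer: -113357932/576097 ≈ -196.77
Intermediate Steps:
Q = 35 (Q = 5*7 = 35)
c(r, j) = 5 (c(r, j) = 2 + 3 = 5)
L(D, n) = 178 (L(D, n) = 3 + 35*5 = 3 + 175 = 178)
16270/(-25892) - 34913/L(-185, 11*(-4)) = 16270/(-25892) - 34913/178 = 16270*(-1/25892) - 34913*1/178 = -8135/12946 - 34913/178 = -113357932/576097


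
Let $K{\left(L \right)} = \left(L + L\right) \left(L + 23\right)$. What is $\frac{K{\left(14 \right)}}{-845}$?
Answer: $- \frac{1036}{845} \approx -1.226$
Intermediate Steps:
$K{\left(L \right)} = 2 L \left(23 + L\right)$
$\frac{K{\left(14 \right)}}{-845} = \frac{2 \cdot 14 \left(23 + 14\right)}{-845} = 2 \cdot 14 \cdot 37 \left(- \frac{1}{845}\right) = 1036 \left(- \frac{1}{845}\right) = - \frac{1036}{845}$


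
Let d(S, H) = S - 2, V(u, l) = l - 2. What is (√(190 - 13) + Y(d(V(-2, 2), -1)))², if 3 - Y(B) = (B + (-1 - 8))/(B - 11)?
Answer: 30697/169 + 56*√177/13 ≈ 238.95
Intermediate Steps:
V(u, l) = -2 + l
d(S, H) = -2 + S
Y(B) = 3 - (-9 + B)/(-11 + B) (Y(B) = 3 - (B + (-1 - 8))/(B - 11) = 3 - (B - 9)/(-11 + B) = 3 - (-9 + B)/(-11 + B))
(√(190 - 13) + Y(d(V(-2, 2), -1)))² = (√(190 - 13) + 2*(-12 + (-2 + (-2 + 2)))/(-11 + (-2 + (-2 + 2))))² = (√177 + 2*(-12 + (-2 + 0))/(-11 + (-2 + 0)))² = (√177 + 2*(-12 - 2)/(-11 - 2))² = (√177 + 2*(-14)/(-13))² = (√177 + 2*(-1/13)*(-14))² = (√177 + 28/13)² = (28/13 + √177)²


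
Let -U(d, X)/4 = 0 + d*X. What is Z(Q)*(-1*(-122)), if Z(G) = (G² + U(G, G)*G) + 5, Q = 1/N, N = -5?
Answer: 77348/125 ≈ 618.78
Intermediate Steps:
U(d, X) = -4*X*d (U(d, X) = -4*(0 + d*X) = -4*(0 + X*d) = -4*X*d)
Q = -⅕ (Q = 1/(-5) = -⅕ ≈ -0.20000)
Z(G) = 5 + G² - 4*G³ (Z(G) = (G² + (-4*G*G)*G) + 5 = (G² + (-4*G²)*G) + 5 = (G² - 4*G³) + 5 = 5 + G² - 4*G³)
Z(Q)*(-1*(-122)) = (5 + (-⅕)² - 4*(-⅕)³)*(-1*(-122)) = (5 + 1/25 - 4*(-1/125))*122 = (5 + 1/25 + 4/125)*122 = (634/125)*122 = 77348/125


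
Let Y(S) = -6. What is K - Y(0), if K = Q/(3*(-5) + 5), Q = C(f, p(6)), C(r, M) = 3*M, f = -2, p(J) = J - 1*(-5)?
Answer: 27/10 ≈ 2.7000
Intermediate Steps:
p(J) = 5 + J (p(J) = J + 5 = 5 + J)
Q = 33 (Q = 3*(5 + 6) = 3*11 = 33)
K = -33/10 (K = 33/(3*(-5) + 5) = 33/(-15 + 5) = 33/(-10) = 33*(-⅒) = -33/10 ≈ -3.3000)
K - Y(0) = -33/10 - 1*(-6) = -33/10 + 6 = 27/10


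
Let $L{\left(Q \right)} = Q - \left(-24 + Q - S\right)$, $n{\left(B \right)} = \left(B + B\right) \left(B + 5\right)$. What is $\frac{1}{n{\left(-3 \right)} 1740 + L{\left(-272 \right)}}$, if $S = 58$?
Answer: $- \frac{1}{20798} \approx -4.8082 \cdot 10^{-5}$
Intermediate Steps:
$n{\left(B \right)} = 2 B \left(5 + B\right)$
$L{\left(Q \right)} = 82$ ($L{\left(Q \right)} = Q + \left(\left(24 - Q\right) + 58\right) = Q - \left(-82 + Q\right) = 82$)
$\frac{1}{n{\left(-3 \right)} 1740 + L{\left(-272 \right)}} = \frac{1}{2 \left(-3\right) \left(5 - 3\right) 1740 + 82} = \frac{1}{2 \left(-3\right) 2 \cdot 1740 + 82} = \frac{1}{\left(-12\right) 1740 + 82} = \frac{1}{-20880 + 82} = \frac{1}{-20798} = - \frac{1}{20798}$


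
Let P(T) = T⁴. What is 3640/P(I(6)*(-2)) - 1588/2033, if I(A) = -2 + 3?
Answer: 921839/4066 ≈ 226.72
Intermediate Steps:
I(A) = 1
3640/P(I(6)*(-2)) - 1588/2033 = 3640/((1*(-2))⁴) - 1588/2033 = 3640/((-2)⁴) - 1588*1/2033 = 3640/16 - 1588/2033 = 3640*(1/16) - 1588/2033 = 455/2 - 1588/2033 = 921839/4066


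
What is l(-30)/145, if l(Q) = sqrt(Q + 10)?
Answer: 2*I*sqrt(5)/145 ≈ 0.030842*I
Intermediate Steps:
l(Q) = sqrt(10 + Q)
l(-30)/145 = sqrt(10 - 30)/145 = sqrt(-20)*(1/145) = (2*I*sqrt(5))*(1/145) = 2*I*sqrt(5)/145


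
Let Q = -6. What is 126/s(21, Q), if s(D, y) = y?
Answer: -21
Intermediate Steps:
126/s(21, Q) = 126/(-6) = 126*(-⅙) = -21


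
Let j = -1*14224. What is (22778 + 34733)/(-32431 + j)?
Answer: -57511/46655 ≈ -1.2327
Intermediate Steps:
j = -14224
(22778 + 34733)/(-32431 + j) = (22778 + 34733)/(-32431 - 14224) = 57511/(-46655) = 57511*(-1/46655) = -57511/46655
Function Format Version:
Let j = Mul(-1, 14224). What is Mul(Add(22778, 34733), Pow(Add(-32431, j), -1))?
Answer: Rational(-57511, 46655) ≈ -1.2327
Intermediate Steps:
j = -14224
Mul(Add(22778, 34733), Pow(Add(-32431, j), -1)) = Mul(Add(22778, 34733), Pow(Add(-32431, -14224), -1)) = Mul(57511, Pow(-46655, -1)) = Mul(57511, Rational(-1, 46655)) = Rational(-57511, 46655)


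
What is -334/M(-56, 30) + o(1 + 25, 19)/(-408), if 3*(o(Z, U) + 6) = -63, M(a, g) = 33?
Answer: -45127/4488 ≈ -10.055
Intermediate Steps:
o(Z, U) = -27 (o(Z, U) = -6 + (⅓)*(-63) = -6 - 21 = -27)
-334/M(-56, 30) + o(1 + 25, 19)/(-408) = -334/33 - 27/(-408) = -334*1/33 - 27*(-1/408) = -334/33 + 9/136 = -45127/4488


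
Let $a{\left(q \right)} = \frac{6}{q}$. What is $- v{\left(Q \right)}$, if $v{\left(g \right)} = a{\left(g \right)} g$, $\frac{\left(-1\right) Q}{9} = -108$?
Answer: $-6$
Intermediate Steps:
$Q = 972$ ($Q = \left(-9\right) \left(-108\right) = 972$)
$v{\left(g \right)} = 6$ ($v{\left(g \right)} = \frac{6}{g} g = 6$)
$- v{\left(Q \right)} = \left(-1\right) 6 = -6$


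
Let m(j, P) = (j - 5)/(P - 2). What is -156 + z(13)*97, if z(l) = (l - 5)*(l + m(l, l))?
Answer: 115460/11 ≈ 10496.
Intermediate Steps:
m(j, P) = (-5 + j)/(-2 + P)
z(l) = (-5 + l)*(l + (-5 + l)/(-2 + l)) (z(l) = (l - 5)*(l + (-5 + l)/(-2 + l)) = (-5 + l)*(l + (-5 + l)/(-2 + l)))
-156 + z(13)*97 = -156 + ((25 + 13³ - 6*13²)/(-2 + 13))*97 = -156 + ((25 + 2197 - 6*169)/11)*97 = -156 + ((25 + 2197 - 1014)/11)*97 = -156 + ((1/11)*1208)*97 = -156 + (1208/11)*97 = -156 + 117176/11 = 115460/11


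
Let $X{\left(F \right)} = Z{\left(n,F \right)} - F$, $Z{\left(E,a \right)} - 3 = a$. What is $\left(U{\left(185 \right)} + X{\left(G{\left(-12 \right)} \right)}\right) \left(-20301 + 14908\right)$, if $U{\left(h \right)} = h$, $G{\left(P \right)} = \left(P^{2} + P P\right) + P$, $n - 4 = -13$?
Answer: $-1013884$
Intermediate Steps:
$n = -9$ ($n = 4 - 13 = -9$)
$G{\left(P \right)} = P + 2 P^{2}$ ($G{\left(P \right)} = \left(P^{2} + P^{2}\right) + P = 2 P^{2} + P = P + 2 P^{2}$)
$Z{\left(E,a \right)} = 3 + a$
$X{\left(F \right)} = 3$ ($X{\left(F \right)} = \left(3 + F\right) - F = 3$)
$\left(U{\left(185 \right)} + X{\left(G{\left(-12 \right)} \right)}\right) \left(-20301 + 14908\right) = \left(185 + 3\right) \left(-20301 + 14908\right) = 188 \left(-5393\right) = -1013884$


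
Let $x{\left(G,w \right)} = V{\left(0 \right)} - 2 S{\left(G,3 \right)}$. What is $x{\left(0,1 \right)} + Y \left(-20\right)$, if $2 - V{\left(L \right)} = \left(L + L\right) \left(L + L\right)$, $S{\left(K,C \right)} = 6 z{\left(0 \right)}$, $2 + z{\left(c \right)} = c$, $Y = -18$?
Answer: $386$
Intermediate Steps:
$z{\left(c \right)} = -2 + c$
$S{\left(K,C \right)} = -12$ ($S{\left(K,C \right)} = 6 \left(-2 + 0\right) = 6 \left(-2\right) = -12$)
$V{\left(L \right)} = 2 - 4 L^{2}$ ($V{\left(L \right)} = 2 - \left(L + L\right) \left(L + L\right) = 2 - 2 L 2 L = 2 - 4 L^{2}$)
$x{\left(G,w \right)} = 26$ ($x{\left(G,w \right)} = \left(2 - 4 \cdot 0^{2}\right) - -24 = \left(2 - 0\right) + 24 = \left(2 + 0\right) + 24 = 2 + 24 = 26$)
$x{\left(0,1 \right)} + Y \left(-20\right) = 26 - -360 = 26 + 360 = 386$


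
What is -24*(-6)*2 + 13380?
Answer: 13668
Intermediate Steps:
-24*(-6)*2 + 13380 = 144*2 + 13380 = 288 + 13380 = 13668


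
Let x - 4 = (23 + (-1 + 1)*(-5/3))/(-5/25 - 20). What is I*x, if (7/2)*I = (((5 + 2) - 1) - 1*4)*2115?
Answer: 2444940/707 ≈ 3458.2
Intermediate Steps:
x = 289/101 (x = 4 + (23 + (-1 + 1)*(-5/3))/(-5/25 - 20) = 4 + (23 + 0*(-5*1/3))/(-5*1/25 - 20) = 4 + (23 + 0*(-5/3))/(-1/5 - 20) = 4 + (23 + 0)/(-101/5) = 4 + 23*(-5/101) = 4 - 115/101 = 289/101 ≈ 2.8614)
I = 8460/7 (I = 2*((((5 + 2) - 1) - 1*4)*2115)/7 = 2*(((7 - 1) - 4)*2115)/7 = 2*((6 - 4)*2115)/7 = 2*(2*2115)/7 = (2/7)*4230 = 8460/7 ≈ 1208.6)
I*x = (8460/7)*(289/101) = 2444940/707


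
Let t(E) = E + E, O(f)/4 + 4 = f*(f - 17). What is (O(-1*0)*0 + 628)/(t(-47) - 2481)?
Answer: -628/2575 ≈ -0.24388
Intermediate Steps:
O(f) = -16 + 4*f*(-17 + f) (O(f) = -16 + 4*(f*(f - 17)) = -16 + 4*(f*(-17 + f)) = -16 + 4*f*(-17 + f))
t(E) = 2*E
(O(-1*0)*0 + 628)/(t(-47) - 2481) = ((-16 - (-68)*0 + 4*(-1*0)²)*0 + 628)/(2*(-47) - 2481) = ((-16 - 68*0 + 4*0²)*0 + 628)/(-94 - 2481) = ((-16 + 0 + 4*0)*0 + 628)/(-2575) = ((-16 + 0 + 0)*0 + 628)*(-1/2575) = (-16*0 + 628)*(-1/2575) = (0 + 628)*(-1/2575) = 628*(-1/2575) = -628/2575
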